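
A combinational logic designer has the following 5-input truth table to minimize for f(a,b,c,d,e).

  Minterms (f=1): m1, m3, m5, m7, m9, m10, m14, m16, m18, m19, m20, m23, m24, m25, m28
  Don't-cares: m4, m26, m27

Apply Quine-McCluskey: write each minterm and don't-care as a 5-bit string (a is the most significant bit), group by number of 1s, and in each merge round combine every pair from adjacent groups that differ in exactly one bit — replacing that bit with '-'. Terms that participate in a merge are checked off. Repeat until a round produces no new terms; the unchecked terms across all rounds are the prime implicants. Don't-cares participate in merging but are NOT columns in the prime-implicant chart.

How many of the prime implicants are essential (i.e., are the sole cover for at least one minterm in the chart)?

[col 0] 00001*, 00011*, 00100*, 00101*, 00111*, 01001*, 01010*, 01110*, 10000*, 10010*, 10011*, 10100*, 10111*, 11000*, 11001*, 11010*, 11011*, 11100*
[col 1] -0011*, -0100, -0111*, -1001, -1010, 0-001, 00-01*, 00-11*, 000-1*, 001-1*, 0010-, 01-10, 1-000*, 1-010*, 1-011*, 1-100*, 10-00*, 10-11*, 100-0*, 1001-*, 11-00*, 110-0*, 110-1*, 1100-*, 1101-*
[col 2] -0-11, 00--1, 1--00, 1-0-0, 1-01-, 110--
Prime implicants: -0-11, -0100, -1001, -1010, 0-001, 00--1, 0010-, 01-10, 1--00, 1-0-0, 1-01-, 110--
PI chart (minterm → PIs covering it):
  1 | 0-001,00--1
  3 | -0-11,00--1
  5 | 00--1,0010-
  7 | -0-11,00--1
  9 | -1001,0-001
  10 | -1010,01-10
  14 | 01-10  (sole → essential)
  16 | 1--00,1-0-0
  18 | 1-0-0,1-01-
  19 | -0-11,1-01-
  20 | -0100,1--00
  23 | -0-11  (sole → essential)
  24 | 1--00,1-0-0,110--
  25 | -1001,110--
  28 | 1--00  (sole → essential)
Essential prime implicants: -0-11, 01-10, 1--00

3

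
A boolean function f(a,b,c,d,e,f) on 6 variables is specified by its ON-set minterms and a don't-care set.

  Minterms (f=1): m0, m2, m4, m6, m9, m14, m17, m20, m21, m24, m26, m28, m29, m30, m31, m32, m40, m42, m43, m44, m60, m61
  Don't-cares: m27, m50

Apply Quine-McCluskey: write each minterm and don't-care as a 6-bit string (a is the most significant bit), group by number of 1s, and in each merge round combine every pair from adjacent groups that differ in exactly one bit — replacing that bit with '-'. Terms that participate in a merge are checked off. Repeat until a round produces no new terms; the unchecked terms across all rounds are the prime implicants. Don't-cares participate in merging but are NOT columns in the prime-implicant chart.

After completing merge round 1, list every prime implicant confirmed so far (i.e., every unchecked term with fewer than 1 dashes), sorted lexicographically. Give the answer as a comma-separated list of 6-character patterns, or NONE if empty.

[col 0] 000000*, 000010*, 000100*, 000110*, 001001, 001110*, 010001*, 010100*, 010101*, 011000*, 011010*, 011011*, 011100*, 011101*, 011110*, 011111*, 100000*, 101000*, 101010*, 101011*, 101100*, 110010, 111100*, 111101*
[col 1] -00000, -11100*, -11101*, 0-0100, 0-1110, 00-110, 000-00*, 000-10*, 0000-0*, 0001-0*, 01-100*, 01-101*, 010-01, 01010-*, 011-00*, 011-10*, 011-11*, 0110-0*, 01101-*, 0111-0*, 0111-1*, 01110-*, 01111-*, 1-1100, 10-000, 101-00, 1010-0, 10101-, 11110-*
[col 2] -1110-, 000--0, 01-10-, 011--0, 011-1-, 0111--
Prime implicants: -00000, -1110-, 0-0100, 0-1110, 00-110, 000--0, 001001, 01-10-, 010-01, 011--0, 011-1-, 0111--, 1-1100, 10-000, 101-00, 1010-0, 10101-, 110010

001001, 110010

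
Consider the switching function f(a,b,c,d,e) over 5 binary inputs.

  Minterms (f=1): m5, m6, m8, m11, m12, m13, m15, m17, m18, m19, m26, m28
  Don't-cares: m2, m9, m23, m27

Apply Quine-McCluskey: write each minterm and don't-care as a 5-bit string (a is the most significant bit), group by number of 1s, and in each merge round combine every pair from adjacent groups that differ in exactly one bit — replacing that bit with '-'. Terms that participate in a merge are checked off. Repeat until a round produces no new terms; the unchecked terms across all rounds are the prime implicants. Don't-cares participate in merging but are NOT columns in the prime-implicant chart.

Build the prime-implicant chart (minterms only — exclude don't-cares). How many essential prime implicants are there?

7

size-2^0 implicants → 00010(✓)  00101(✓)  00110(✓)  01000(✓)  01001(✓)  01011(✓)  01100(✓)  01101(✓)  01111(✓)  10001(✓)  10010(✓)  10011(✓)  10111(✓)  11010(✓)  11011(✓)  11100(✓)
size-2^1 implicants → -0010  -1011  -1100  0-101  00-10  01-00(✓)  01-01(✓)  01-11(✓)  010-1(✓)  0100-(✓)  011-1(✓)  0110-(✓)  1-010(✓)  1-011(✓)  10-11  100-1  1001-(✓)  1101-(✓)
size-2^2 implicants → 01--1  01-0-  1-01-
Unchecked terms (primes): -0010, -1011, -1100, 0-101, 00-10, 01--1, 01-0-, 1-01-, 10-11, 100-1
Minterm coverage:
  m5 ⊆ 0-101 [E]
  m6 ⊆ 00-10 [E]
  m8 ⊆ 01-0- [E]
  m11 ⊆ -1011,01--1
  m12 ⊆ -1100,01-0-
  m13 ⊆ 0-101,01--1,01-0-
  m15 ⊆ 01--1 [E]
  m17 ⊆ 100-1 [E]
  m18 ⊆ -0010,1-01-
  m19 ⊆ 1-01-,10-11,100-1
  m26 ⊆ 1-01- [E]
  m28 ⊆ -1100 [E]
E = {-1100, 0-101, 00-10, 01--1, 01-0-, 1-01-, 100-1}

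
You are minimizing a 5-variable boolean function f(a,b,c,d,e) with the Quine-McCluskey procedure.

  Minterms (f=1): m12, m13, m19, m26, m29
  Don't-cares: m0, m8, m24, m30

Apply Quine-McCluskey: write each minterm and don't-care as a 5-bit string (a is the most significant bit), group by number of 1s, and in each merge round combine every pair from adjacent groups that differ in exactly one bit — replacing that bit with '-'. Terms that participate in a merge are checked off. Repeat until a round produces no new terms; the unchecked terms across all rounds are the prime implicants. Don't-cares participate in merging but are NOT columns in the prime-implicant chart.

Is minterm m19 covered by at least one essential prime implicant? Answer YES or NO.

Round 0: 00000✓ 01000✓ 01100✓ 01101✓ 10011 11000✓ 11010✓ 11101✓ 11110✓
Round 1: -1000 -1101 0-000 01-00 0110- 11-10 110-0
PIs = {-1000, -1101, 0-000, 01-00, 0110-, 10011, 11-10, 110-0}
Coverage chart:
  m12: 01-00,0110-
  m13: -1101,0110-
  m19: 10011 ←essential
  m26: 11-10,110-0
  m29: -1101 ←essential
Essential: -1101, 10011

YES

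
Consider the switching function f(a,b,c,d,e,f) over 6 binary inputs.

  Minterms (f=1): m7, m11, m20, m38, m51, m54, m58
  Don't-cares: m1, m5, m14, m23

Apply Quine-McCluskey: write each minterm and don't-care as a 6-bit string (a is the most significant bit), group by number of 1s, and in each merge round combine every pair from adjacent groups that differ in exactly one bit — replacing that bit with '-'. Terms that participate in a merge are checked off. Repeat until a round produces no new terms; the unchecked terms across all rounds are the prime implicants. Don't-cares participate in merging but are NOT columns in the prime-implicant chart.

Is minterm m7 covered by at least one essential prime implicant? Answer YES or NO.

size-2^0 implicants → 000001(✓)  000101(✓)  000111(✓)  001011  001110  010100  010111(✓)  100110(✓)  110011  110110(✓)  111010
size-2^1 implicants → 0-0111  000-01  0001-1  1-0110
Unchecked terms (primes): 0-0111, 000-01, 0001-1, 001011, 001110, 010100, 1-0110, 110011, 111010
Minterm coverage:
  m7 ⊆ 0-0111,0001-1
  m11 ⊆ 001011 [E]
  m20 ⊆ 010100 [E]
  m38 ⊆ 1-0110 [E]
  m51 ⊆ 110011 [E]
  m54 ⊆ 1-0110 [E]
  m58 ⊆ 111010 [E]
E = {001011, 010100, 1-0110, 110011, 111010}

NO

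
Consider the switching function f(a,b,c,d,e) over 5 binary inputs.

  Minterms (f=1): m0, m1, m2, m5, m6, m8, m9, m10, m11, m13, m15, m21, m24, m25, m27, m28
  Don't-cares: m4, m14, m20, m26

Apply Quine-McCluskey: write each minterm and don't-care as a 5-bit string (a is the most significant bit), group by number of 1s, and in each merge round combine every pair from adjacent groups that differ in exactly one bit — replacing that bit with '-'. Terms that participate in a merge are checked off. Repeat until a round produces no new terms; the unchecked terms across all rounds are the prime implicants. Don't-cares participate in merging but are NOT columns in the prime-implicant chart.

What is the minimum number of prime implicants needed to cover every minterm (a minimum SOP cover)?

6

size-2^0 implicants → 00000(✓)  00001(✓)  00010(✓)  00100(✓)  00101(✓)  00110(✓)  01000(✓)  01001(✓)  01010(✓)  01011(✓)  01101(✓)  01110(✓)  01111(✓)  10100(✓)  10101(✓)  11000(✓)  11001(✓)  11010(✓)  11011(✓)  11100(✓)
size-2^1 implicants → -0100(✓)  -0101(✓)  -1000(✓)  -1001(✓)  -1010(✓)  -1011(✓)  0-000(✓)  0-001(✓)  0-010(✓)  0-101(✓)  0-110(✓)  00-00(✓)  00-01(✓)  00-10(✓)  000-0(✓)  0000-(✓)  001-0(✓)  0010-(✓)  01-01(✓)  01-10(✓)  01-11(✓)  010-0(✓)  010-1(✓)  0100-(✓)  0101-(✓)  011-1(✓)  0111-(✓)  1-100  1010-(✓)  11-00  110-0(✓)  110-1(✓)  1100-(✓)  1101-(✓)
size-2^2 implicants → -010-  -10-0(✓)  -10-1(✓)  -100-(✓)  -101-(✓)  0--01  0--10  0-0-0  0-00-  00--0  00-0-  01--1  01-1-  010--(✓)  110--(✓)
size-2^3 implicants → -10--
Unchecked terms (primes): -010-, -10--, 0--01, 0--10, 0-0-0, 0-00-, 00--0, 00-0-, 01--1, 01-1-, 1-100, 11-00
Minterm coverage:
  m0 ⊆ 0-0-0,0-00-,00--0,00-0-
  m1 ⊆ 0--01,0-00-,00-0-
  m2 ⊆ 0--10,0-0-0,00--0
  m5 ⊆ -010-,0--01,00-0-
  m6 ⊆ 0--10,00--0
  m8 ⊆ -10--,0-0-0,0-00-
  m9 ⊆ -10--,0--01,0-00-,01--1
  m10 ⊆ -10--,0--10,0-0-0,01-1-
  m11 ⊆ -10--,01--1,01-1-
  m13 ⊆ 0--01,01--1
  m15 ⊆ 01--1,01-1-
  m21 ⊆ -010- [E]
  m24 ⊆ -10--,11-00
  m25 ⊆ -10-- [E]
  m27 ⊆ -10-- [E]
  m28 ⊆ 1-100,11-00
E = {-010-, -10--}
Petrick residual → 0--01, 00--0, 01--1, 1-100
Cover = b'cd' + bc' + a'd'e + a'b'e' + a'be + acd'e'  |cover|=6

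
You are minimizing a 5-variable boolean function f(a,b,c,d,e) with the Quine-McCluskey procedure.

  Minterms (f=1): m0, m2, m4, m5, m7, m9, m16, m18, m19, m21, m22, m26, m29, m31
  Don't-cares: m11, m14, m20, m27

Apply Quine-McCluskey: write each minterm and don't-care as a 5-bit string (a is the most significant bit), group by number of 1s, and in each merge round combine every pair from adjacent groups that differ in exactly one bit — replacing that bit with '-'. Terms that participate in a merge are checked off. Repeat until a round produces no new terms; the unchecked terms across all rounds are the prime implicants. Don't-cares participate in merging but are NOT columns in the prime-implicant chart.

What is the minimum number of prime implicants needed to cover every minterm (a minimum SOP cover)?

7

size-2^0 implicants → 00000(✓)  00010(✓)  00100(✓)  00101(✓)  00111(✓)  01001(✓)  01011(✓)  01110  10000(✓)  10010(✓)  10011(✓)  10100(✓)  10101(✓)  10110(✓)  11010(✓)  11011(✓)  11101(✓)  11111(✓)
size-2^1 implicants → -0000(✓)  -0010(✓)  -0100(✓)  -0101(✓)  -1011  00-00(✓)  000-0(✓)  001-1  0010-(✓)  010-1  1-010(✓)  1-011(✓)  1-101  10-00(✓)  10-10(✓)  100-0(✓)  1001-(✓)  101-0(✓)  1010-(✓)  11-11  1101-(✓)  111-1
size-2^2 implicants → -0-00  -00-0  -010-  1-01-  10--0
Unchecked terms (primes): -0-00, -00-0, -010-, -1011, 001-1, 010-1, 01110, 1-01-, 1-101, 10--0, 11-11, 111-1
Minterm coverage:
  m0 ⊆ -0-00,-00-0
  m2 ⊆ -00-0 [E]
  m4 ⊆ -0-00,-010-
  m5 ⊆ -010-,001-1
  m7 ⊆ 001-1 [E]
  m9 ⊆ 010-1 [E]
  m16 ⊆ -0-00,-00-0,10--0
  m18 ⊆ -00-0,1-01-,10--0
  m19 ⊆ 1-01- [E]
  m21 ⊆ -010-,1-101
  m22 ⊆ 10--0 [E]
  m26 ⊆ 1-01- [E]
  m29 ⊆ 1-101,111-1
  m31 ⊆ 11-11,111-1
E = {-00-0, 001-1, 010-1, 1-01-, 10--0}
Petrick residual → -010-, 111-1
Cover = b'c'e' + b'cd' + a'b'ce + a'bc'e + ac'd + ab'e' + abce  |cover|=7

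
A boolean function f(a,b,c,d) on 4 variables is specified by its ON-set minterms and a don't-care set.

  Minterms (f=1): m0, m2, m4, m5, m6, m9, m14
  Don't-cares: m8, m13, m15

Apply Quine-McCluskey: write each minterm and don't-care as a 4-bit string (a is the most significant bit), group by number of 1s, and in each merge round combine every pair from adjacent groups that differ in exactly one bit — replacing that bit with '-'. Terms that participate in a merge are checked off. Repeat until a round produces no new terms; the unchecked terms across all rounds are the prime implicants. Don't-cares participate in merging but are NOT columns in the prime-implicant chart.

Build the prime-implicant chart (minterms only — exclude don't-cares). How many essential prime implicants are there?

Round 0: 0000✓ 0010✓ 0100✓ 0101✓ 0110✓ 1000✓ 1001✓ 1101✓ 1110✓ 1111✓
Round 1: -000 -101 -110 0-00✓ 0-10✓ 00-0✓ 01-0✓ 010- 1-01 100- 11-1 111-
Round 2: 0--0
PIs = {-000, -101, -110, 0--0, 010-, 1-01, 100-, 11-1, 111-}
Coverage chart:
  m0: -000,0--0
  m2: 0--0 ←essential
  m4: 0--0,010-
  m5: -101,010-
  m6: -110,0--0
  m9: 1-01,100-
  m14: -110,111-
Essential: 0--0

1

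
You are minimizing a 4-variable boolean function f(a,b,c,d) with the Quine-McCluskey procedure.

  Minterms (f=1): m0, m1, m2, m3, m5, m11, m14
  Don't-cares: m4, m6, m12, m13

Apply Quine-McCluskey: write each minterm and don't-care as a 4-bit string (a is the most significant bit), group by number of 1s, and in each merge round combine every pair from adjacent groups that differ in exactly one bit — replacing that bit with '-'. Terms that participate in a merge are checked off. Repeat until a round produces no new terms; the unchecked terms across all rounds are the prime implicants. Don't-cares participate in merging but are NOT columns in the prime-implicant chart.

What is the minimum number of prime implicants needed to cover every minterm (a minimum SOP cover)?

size-2^0 implicants → 0000(✓)  0001(✓)  0010(✓)  0011(✓)  0100(✓)  0101(✓)  0110(✓)  1011(✓)  1100(✓)  1101(✓)  1110(✓)
size-2^1 implicants → -011  -100(✓)  -101(✓)  -110(✓)  0-00(✓)  0-01(✓)  0-10(✓)  00-0(✓)  00-1(✓)  000-(✓)  001-(✓)  01-0(✓)  010-(✓)  11-0(✓)  110-(✓)
size-2^2 implicants → -1-0  -10-  0--0  0-0-  00--
Unchecked terms (primes): -011, -1-0, -10-, 0--0, 0-0-, 00--
Minterm coverage:
  m0 ⊆ 0--0,0-0-,00--
  m1 ⊆ 0-0-,00--
  m2 ⊆ 0--0,00--
  m3 ⊆ -011,00--
  m5 ⊆ -10-,0-0-
  m11 ⊆ -011 [E]
  m14 ⊆ -1-0 [E]
E = {-011, -1-0}
Petrick residual → -10-, 00--
Cover = b'cd + bd' + bc' + a'b'  |cover|=4

4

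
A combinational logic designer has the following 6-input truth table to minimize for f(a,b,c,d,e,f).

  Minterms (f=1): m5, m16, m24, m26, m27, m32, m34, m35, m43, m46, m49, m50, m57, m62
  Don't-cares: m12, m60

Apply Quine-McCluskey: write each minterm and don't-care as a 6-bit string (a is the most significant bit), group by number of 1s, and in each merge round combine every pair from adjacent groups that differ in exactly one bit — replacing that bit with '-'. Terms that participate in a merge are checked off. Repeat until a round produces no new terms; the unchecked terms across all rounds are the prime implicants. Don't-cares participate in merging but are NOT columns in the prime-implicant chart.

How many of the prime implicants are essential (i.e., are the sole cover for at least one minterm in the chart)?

8

Round 0: 000101 001100 010000✓ 011000✓ 011010✓ 011011✓ 100000✓ 100010✓ 100011✓ 101011✓ 101110✓ 110001✓ 110010✓ 111001✓ 111100✓ 111110✓
Round 1: 01-000 0110-0 01101- 1-0010 1-1110 10-011 1000-0 10001- 11-001 1111-0
PIs = {000101, 001100, 01-000, 0110-0, 01101-, 1-0010, 1-1110, 10-011, 1000-0, 10001-, 11-001, 1111-0}
Coverage chart:
  m5: 000101 ←essential
  m16: 01-000 ←essential
  m24: 01-000,0110-0
  m26: 0110-0,01101-
  m27: 01101- ←essential
  m32: 1000-0 ←essential
  m34: 1-0010,1000-0,10001-
  m35: 10-011,10001-
  m43: 10-011 ←essential
  m46: 1-1110 ←essential
  m49: 11-001 ←essential
  m50: 1-0010 ←essential
  m57: 11-001 ←essential
  m62: 1-1110,1111-0
Essential: 000101, 01-000, 01101-, 1-0010, 1-1110, 10-011, 1000-0, 11-001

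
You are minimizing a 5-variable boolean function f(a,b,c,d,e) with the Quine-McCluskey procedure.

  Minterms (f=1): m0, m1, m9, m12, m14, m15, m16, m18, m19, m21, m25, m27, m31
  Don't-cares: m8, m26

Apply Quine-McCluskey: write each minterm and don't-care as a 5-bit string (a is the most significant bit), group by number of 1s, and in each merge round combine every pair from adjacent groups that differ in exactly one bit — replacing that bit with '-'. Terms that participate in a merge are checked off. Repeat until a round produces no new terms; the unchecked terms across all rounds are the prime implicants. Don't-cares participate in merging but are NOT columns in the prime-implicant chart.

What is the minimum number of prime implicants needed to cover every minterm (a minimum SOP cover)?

7

Round 0: 00000✓ 00001✓ 01000✓ 01001✓ 01100✓ 01110✓ 01111✓ 10000✓ 10010✓ 10011✓ 10101 11001✓ 11010✓ 11011✓ 11111✓
Round 1: -0000 -1001 -1111 0-000✓ 0-001✓ 0000-✓ 01-00 0100-✓ 011-0 0111- 1-010✓ 1-011✓ 100-0 1001-✓ 11-11 110-1 1101-✓
Round 2: 0-00- 1-01-
PIs = {-0000, -1001, -1111, 0-00-, 01-00, 011-0, 0111-, 1-01-, 100-0, 10101, 11-11, 110-1}
Coverage chart:
  m0: -0000,0-00-
  m1: 0-00- ←essential
  m9: -1001,0-00-
  m12: 01-00,011-0
  m14: 011-0,0111-
  m15: -1111,0111-
  m16: -0000,100-0
  m18: 1-01-,100-0
  m19: 1-01- ←essential
  m21: 10101 ←essential
  m25: -1001,110-1
  m27: 1-01-,11-11,110-1
  m31: -1111,11-11
Essential: 0-00-, 1-01-, 10101
Petrick residual → -0000, -1001, -1111, 011-0
Min cover (7 terms): b'c'd'e' + bc'd'e + bcde + a'c'd' + a'bce' + ac'd + ab'cd'e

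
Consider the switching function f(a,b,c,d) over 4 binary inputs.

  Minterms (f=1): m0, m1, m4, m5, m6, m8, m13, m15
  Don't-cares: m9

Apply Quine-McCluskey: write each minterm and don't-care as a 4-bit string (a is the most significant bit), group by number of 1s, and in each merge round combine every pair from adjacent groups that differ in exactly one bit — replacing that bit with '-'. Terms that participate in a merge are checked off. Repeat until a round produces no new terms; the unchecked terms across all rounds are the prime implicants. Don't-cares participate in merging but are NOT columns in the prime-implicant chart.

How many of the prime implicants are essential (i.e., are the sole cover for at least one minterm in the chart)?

3

[col 0] 0000*, 0001*, 0100*, 0101*, 0110*, 1000*, 1001*, 1101*, 1111*
[col 1] -000*, -001*, -101*, 0-00*, 0-01*, 000-*, 01-0, 010-*, 1-01*, 100-*, 11-1
[col 2] --01, -00-, 0-0-
Prime implicants: --01, -00-, 0-0-, 01-0, 11-1
PI chart (minterm → PIs covering it):
  0 | -00-,0-0-
  1 | --01,-00-,0-0-
  4 | 0-0-,01-0
  5 | --01,0-0-
  6 | 01-0  (sole → essential)
  8 | -00-  (sole → essential)
  13 | --01,11-1
  15 | 11-1  (sole → essential)
Essential prime implicants: -00-, 01-0, 11-1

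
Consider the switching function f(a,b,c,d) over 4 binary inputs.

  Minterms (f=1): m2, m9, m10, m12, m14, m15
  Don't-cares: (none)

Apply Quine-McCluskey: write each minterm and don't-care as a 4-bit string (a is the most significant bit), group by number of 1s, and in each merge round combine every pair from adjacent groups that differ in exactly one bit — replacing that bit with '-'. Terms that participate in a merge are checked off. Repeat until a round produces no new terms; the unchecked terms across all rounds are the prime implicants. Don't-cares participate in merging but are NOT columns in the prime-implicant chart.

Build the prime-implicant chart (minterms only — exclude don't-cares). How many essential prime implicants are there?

4

size-2^0 implicants → 0010(✓)  1001  1010(✓)  1100(✓)  1110(✓)  1111(✓)
size-2^1 implicants → -010  1-10  11-0  111-
Unchecked terms (primes): -010, 1-10, 1001, 11-0, 111-
Minterm coverage:
  m2 ⊆ -010 [E]
  m9 ⊆ 1001 [E]
  m10 ⊆ -010,1-10
  m12 ⊆ 11-0 [E]
  m14 ⊆ 1-10,11-0,111-
  m15 ⊆ 111- [E]
E = {-010, 1001, 11-0, 111-}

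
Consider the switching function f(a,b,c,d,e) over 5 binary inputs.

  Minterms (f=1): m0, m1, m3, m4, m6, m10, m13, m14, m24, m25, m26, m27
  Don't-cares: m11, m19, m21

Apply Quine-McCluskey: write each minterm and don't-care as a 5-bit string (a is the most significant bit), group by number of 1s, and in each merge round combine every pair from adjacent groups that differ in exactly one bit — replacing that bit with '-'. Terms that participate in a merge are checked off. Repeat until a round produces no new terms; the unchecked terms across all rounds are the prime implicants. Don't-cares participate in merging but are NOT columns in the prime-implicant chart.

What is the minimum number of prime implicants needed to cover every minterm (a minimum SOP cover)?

size-2^0 implicants → 00000(✓)  00001(✓)  00011(✓)  00100(✓)  00110(✓)  01010(✓)  01011(✓)  01101  01110(✓)  10011(✓)  10101  11000(✓)  11001(✓)  11010(✓)  11011(✓)
size-2^1 implicants → -0011(✓)  -1010(✓)  -1011(✓)  0-011(✓)  0-110  00-00  000-1  0000-  001-0  01-10  0101-(✓)  1-011(✓)  110-0(✓)  110-1(✓)  1100-(✓)  1101-(✓)
size-2^2 implicants → --011  -101-  110--
Unchecked terms (primes): --011, -101-, 0-110, 00-00, 000-1, 0000-, 001-0, 01-10, 01101, 10101, 110--
Minterm coverage:
  m0 ⊆ 00-00,0000-
  m1 ⊆ 000-1,0000-
  m3 ⊆ --011,000-1
  m4 ⊆ 00-00,001-0
  m6 ⊆ 0-110,001-0
  m10 ⊆ -101-,01-10
  m13 ⊆ 01101 [E]
  m14 ⊆ 0-110,01-10
  m24 ⊆ 110-- [E]
  m25 ⊆ 110-- [E]
  m26 ⊆ -101-,110--
  m27 ⊆ --011,-101-,110--
E = {01101, 110--}
Petrick residual → --011, 0000-, 001-0, 01-10
Cover = c'de + a'b'c'd' + a'b'ce' + a'bde' + a'bcd'e + abc'  |cover|=6

6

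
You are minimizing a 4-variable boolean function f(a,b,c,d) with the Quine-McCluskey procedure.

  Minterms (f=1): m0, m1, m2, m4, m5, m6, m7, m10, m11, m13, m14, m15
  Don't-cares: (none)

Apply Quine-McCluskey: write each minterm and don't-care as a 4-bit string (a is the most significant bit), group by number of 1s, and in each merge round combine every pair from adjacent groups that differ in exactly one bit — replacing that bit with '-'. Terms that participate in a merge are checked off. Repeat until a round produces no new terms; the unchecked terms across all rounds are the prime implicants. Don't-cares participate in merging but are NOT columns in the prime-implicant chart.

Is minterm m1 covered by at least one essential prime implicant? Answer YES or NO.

size-2^0 implicants → 0000(✓)  0001(✓)  0010(✓)  0100(✓)  0101(✓)  0110(✓)  0111(✓)  1010(✓)  1011(✓)  1101(✓)  1110(✓)  1111(✓)
size-2^1 implicants → -010(✓)  -101(✓)  -110(✓)  -111(✓)  0-00(✓)  0-01(✓)  0-10(✓)  00-0(✓)  000-(✓)  01-0(✓)  01-1(✓)  010-(✓)  011-(✓)  1-10(✓)  1-11(✓)  101-(✓)  11-1(✓)  111-(✓)
size-2^2 implicants → --10  -1-1  -11-  0--0  0-0-  01--  1-1-
Unchecked terms (primes): --10, -1-1, -11-, 0--0, 0-0-, 01--, 1-1-
Minterm coverage:
  m0 ⊆ 0--0,0-0-
  m1 ⊆ 0-0- [E]
  m2 ⊆ --10,0--0
  m4 ⊆ 0--0,0-0-,01--
  m5 ⊆ -1-1,0-0-,01--
  m6 ⊆ --10,-11-,0--0,01--
  m7 ⊆ -1-1,-11-,01--
  m10 ⊆ --10,1-1-
  m11 ⊆ 1-1- [E]
  m13 ⊆ -1-1 [E]
  m14 ⊆ --10,-11-,1-1-
  m15 ⊆ -1-1,-11-,1-1-
E = {-1-1, 0-0-, 1-1-}

YES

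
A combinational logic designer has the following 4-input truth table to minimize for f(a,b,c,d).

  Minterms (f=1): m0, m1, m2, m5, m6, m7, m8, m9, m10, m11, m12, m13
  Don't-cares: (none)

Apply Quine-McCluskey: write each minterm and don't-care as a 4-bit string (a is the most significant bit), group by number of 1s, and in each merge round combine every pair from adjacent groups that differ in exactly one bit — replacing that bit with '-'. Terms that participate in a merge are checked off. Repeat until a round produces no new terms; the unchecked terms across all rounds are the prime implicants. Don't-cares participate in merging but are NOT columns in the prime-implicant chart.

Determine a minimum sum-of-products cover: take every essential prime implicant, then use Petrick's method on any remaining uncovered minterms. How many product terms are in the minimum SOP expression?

5

size-2^0 implicants → 0000(✓)  0001(✓)  0010(✓)  0101(✓)  0110(✓)  0111(✓)  1000(✓)  1001(✓)  1010(✓)  1011(✓)  1100(✓)  1101(✓)
size-2^1 implicants → -000(✓)  -001(✓)  -010(✓)  -101(✓)  0-01(✓)  0-10  00-0(✓)  000-(✓)  01-1  011-  1-00(✓)  1-01(✓)  10-0(✓)  10-1(✓)  100-(✓)  101-(✓)  110-(✓)
size-2^2 implicants → --01  -0-0  -00-  1-0-  10--
Unchecked terms (primes): --01, -0-0, -00-, 0-10, 01-1, 011-, 1-0-, 10--
Minterm coverage:
  m0 ⊆ -0-0,-00-
  m1 ⊆ --01,-00-
  m2 ⊆ -0-0,0-10
  m5 ⊆ --01,01-1
  m6 ⊆ 0-10,011-
  m7 ⊆ 01-1,011-
  m8 ⊆ -0-0,-00-,1-0-,10--
  m9 ⊆ --01,-00-,1-0-,10--
  m10 ⊆ -0-0,10--
  m11 ⊆ 10-- [E]
  m12 ⊆ 1-0- [E]
  m13 ⊆ --01,1-0-
E = {1-0-, 10--}
Petrick residual → --01, -0-0, 011-
Cover = c'd + b'd' + a'bc + ac' + ab'  |cover|=5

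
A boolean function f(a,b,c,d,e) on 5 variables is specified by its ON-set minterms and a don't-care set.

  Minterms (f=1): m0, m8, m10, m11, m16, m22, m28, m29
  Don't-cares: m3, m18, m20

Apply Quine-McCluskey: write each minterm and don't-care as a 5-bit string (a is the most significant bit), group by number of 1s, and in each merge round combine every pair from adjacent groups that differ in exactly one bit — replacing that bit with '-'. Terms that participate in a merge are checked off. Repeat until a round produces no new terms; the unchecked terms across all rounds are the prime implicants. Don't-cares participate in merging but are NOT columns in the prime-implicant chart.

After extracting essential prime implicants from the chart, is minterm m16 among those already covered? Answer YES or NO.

[col 0] 00000*, 00011*, 01000*, 01010*, 01011*, 10000*, 10010*, 10100*, 10110*, 11100*, 11101*
[col 1] -0000, 0-000, 0-011, 010-0, 0101-, 1-100, 10-00*, 10-10*, 100-0*, 101-0*, 1110-
[col 2] 10--0
Prime implicants: -0000, 0-000, 0-011, 010-0, 0101-, 1-100, 10--0, 1110-
PI chart (minterm → PIs covering it):
  0 | -0000,0-000
  8 | 0-000,010-0
  10 | 010-0,0101-
  11 | 0-011,0101-
  16 | -0000,10--0
  22 | 10--0  (sole → essential)
  28 | 1-100,1110-
  29 | 1110-  (sole → essential)
Essential prime implicants: 10--0, 1110-

YES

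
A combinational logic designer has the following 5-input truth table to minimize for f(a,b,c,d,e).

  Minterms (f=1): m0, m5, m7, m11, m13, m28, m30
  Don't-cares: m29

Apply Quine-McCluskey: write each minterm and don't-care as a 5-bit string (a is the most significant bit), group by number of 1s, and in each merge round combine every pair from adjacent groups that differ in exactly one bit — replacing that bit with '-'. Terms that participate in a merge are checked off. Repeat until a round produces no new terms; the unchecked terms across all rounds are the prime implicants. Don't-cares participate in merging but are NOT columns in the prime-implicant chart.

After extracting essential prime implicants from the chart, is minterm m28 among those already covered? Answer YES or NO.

[col 0] 00000, 00101*, 00111*, 01011, 01101*, 11100*, 11101*, 11110*
[col 1] -1101, 0-101, 001-1, 111-0, 1110-
Prime implicants: -1101, 0-101, 00000, 001-1, 01011, 111-0, 1110-
PI chart (minterm → PIs covering it):
  0 | 00000  (sole → essential)
  5 | 0-101,001-1
  7 | 001-1  (sole → essential)
  11 | 01011  (sole → essential)
  13 | -1101,0-101
  28 | 111-0,1110-
  30 | 111-0  (sole → essential)
Essential prime implicants: 00000, 001-1, 01011, 111-0

YES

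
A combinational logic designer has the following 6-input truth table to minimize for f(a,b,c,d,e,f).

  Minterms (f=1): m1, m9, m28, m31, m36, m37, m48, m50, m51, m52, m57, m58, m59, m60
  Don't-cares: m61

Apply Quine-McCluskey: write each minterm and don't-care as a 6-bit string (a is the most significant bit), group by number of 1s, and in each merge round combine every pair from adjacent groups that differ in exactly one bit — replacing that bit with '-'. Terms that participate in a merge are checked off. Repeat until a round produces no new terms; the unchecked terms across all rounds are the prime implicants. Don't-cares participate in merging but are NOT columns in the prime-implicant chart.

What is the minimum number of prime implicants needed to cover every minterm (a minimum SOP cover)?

7

[col 0] 000001*, 001001*, 011100*, 011111, 100100*, 100101*, 110000*, 110010*, 110011*, 110100*, 111001*, 111010*, 111011*, 111100*, 111101*
[col 1] -11100, 00-001, 1-0100, 10010-, 11-010*, 11-011*, 11-100, 110-00, 1100-0, 11001-*, 111-01, 1110-1, 11101-*, 11110-
[col 2] 11-01-
Prime implicants: -11100, 00-001, 011111, 1-0100, 10010-, 11-01-, 11-100, 110-00, 1100-0, 111-01, 1110-1, 11110-
PI chart (minterm → PIs covering it):
  1 | 00-001  (sole → essential)
  9 | 00-001  (sole → essential)
  28 | -11100  (sole → essential)
  31 | 011111  (sole → essential)
  36 | 1-0100,10010-
  37 | 10010-  (sole → essential)
  48 | 110-00,1100-0
  50 | 11-01-,1100-0
  51 | 11-01-  (sole → essential)
  52 | 1-0100,11-100,110-00
  57 | 111-01,1110-1
  58 | 11-01-  (sole → essential)
  59 | 11-01-,1110-1
  60 | -11100,11-100,11110-
Essential prime implicants: -11100, 00-001, 011111, 10010-, 11-01-
Petrick residual → 110-00, 111-01
Minimum SOP uses 7 PIs: bcde'f' + a'b'd'e'f + a'bcdef + ab'c'de' + abd'e + abc'e'f' + abce'f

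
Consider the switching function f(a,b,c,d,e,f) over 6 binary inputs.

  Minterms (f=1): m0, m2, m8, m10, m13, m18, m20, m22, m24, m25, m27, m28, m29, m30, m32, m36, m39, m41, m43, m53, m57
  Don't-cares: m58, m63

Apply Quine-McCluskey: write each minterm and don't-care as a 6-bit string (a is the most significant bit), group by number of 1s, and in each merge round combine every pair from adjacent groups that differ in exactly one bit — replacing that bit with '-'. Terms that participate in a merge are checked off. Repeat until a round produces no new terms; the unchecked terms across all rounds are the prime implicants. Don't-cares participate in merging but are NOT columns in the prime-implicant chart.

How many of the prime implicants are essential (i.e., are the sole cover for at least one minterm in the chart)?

size-2^0 implicants → 000000(✓)  000010(✓)  001000(✓)  001010(✓)  001101(✓)  010010(✓)  010100(✓)  010110(✓)  011000(✓)  011001(✓)  011011(✓)  011100(✓)  011101(✓)  011110(✓)  100000(✓)  100100(✓)  100111  101001(✓)  101011(✓)  110101  111001(✓)  111010  111111
size-2^1 implicants → -00000  -11001  0-0010  0-1000  0-1101  00-000(✓)  00-010(✓)  0000-0(✓)  0010-0(✓)  01-100(✓)  01-110(✓)  010-10  0101-0(✓)  011-00(✓)  011-01(✓)  0110-1  01100-(✓)  0111-0(✓)  01110-(✓)  1-1001  100-00  1010-1
size-2^2 implicants → 00-0-0  01-1-0  011-0-
Unchecked terms (primes): -00000, -11001, 0-0010, 0-1000, 0-1101, 00-0-0, 01-1-0, 010-10, 011-0-, 0110-1, 1-1001, 100-00, 100111, 1010-1, 110101, 111010, 111111
Minterm coverage:
  m0 ⊆ -00000,00-0-0
  m2 ⊆ 0-0010,00-0-0
  m8 ⊆ 0-1000,00-0-0
  m10 ⊆ 00-0-0 [E]
  m13 ⊆ 0-1101 [E]
  m18 ⊆ 0-0010,010-10
  m20 ⊆ 01-1-0 [E]
  m22 ⊆ 01-1-0,010-10
  m24 ⊆ 0-1000,011-0-
  m25 ⊆ -11001,011-0-,0110-1
  m27 ⊆ 0110-1 [E]
  m28 ⊆ 01-1-0,011-0-
  m29 ⊆ 0-1101,011-0-
  m30 ⊆ 01-1-0 [E]
  m32 ⊆ -00000,100-00
  m36 ⊆ 100-00 [E]
  m39 ⊆ 100111 [E]
  m41 ⊆ 1-1001,1010-1
  m43 ⊆ 1010-1 [E]
  m53 ⊆ 110101 [E]
  m57 ⊆ -11001,1-1001
E = {0-1101, 00-0-0, 01-1-0, 0110-1, 100-00, 100111, 1010-1, 110101}

8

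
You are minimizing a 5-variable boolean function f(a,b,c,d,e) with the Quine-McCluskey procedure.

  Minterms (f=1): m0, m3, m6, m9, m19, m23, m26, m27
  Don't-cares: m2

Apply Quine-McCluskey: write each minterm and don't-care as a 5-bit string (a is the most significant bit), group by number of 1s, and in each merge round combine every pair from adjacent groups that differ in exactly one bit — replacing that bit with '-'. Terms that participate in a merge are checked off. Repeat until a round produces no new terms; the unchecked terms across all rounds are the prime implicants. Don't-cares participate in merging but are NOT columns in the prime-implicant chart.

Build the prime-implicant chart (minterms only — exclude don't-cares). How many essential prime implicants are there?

5

Round 0: 00000✓ 00010✓ 00011✓ 00110✓ 01001 10011✓ 10111✓ 11010✓ 11011✓
Round 1: -0011 00-10 000-0 0001- 1-011 10-11 1101-
PIs = {-0011, 00-10, 000-0, 0001-, 01001, 1-011, 10-11, 1101-}
Coverage chart:
  m0: 000-0 ←essential
  m3: -0011,0001-
  m6: 00-10 ←essential
  m9: 01001 ←essential
  m19: -0011,1-011,10-11
  m23: 10-11 ←essential
  m26: 1101- ←essential
  m27: 1-011,1101-
Essential: 00-10, 000-0, 01001, 10-11, 1101-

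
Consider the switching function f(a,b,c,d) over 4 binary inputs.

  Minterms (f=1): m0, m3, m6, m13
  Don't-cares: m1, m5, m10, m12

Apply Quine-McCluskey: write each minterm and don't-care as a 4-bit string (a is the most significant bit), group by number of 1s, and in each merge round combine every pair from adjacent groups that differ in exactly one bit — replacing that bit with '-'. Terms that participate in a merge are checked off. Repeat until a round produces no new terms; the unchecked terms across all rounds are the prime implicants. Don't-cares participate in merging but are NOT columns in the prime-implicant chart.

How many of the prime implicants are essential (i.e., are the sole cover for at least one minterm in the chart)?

3

size-2^0 implicants → 0000(✓)  0001(✓)  0011(✓)  0101(✓)  0110  1010  1100(✓)  1101(✓)
size-2^1 implicants → -101  0-01  00-1  000-  110-
Unchecked terms (primes): -101, 0-01, 00-1, 000-, 0110, 1010, 110-
Minterm coverage:
  m0 ⊆ 000- [E]
  m3 ⊆ 00-1 [E]
  m6 ⊆ 0110 [E]
  m13 ⊆ -101,110-
E = {00-1, 000-, 0110}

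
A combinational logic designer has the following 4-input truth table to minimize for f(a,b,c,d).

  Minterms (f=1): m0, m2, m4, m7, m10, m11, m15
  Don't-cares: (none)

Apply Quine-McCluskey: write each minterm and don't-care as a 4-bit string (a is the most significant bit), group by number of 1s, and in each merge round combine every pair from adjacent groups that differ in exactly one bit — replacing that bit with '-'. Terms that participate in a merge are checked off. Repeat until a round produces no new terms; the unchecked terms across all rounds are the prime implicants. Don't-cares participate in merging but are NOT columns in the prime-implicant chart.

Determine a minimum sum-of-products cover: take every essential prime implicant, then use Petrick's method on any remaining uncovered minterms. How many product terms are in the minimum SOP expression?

[col 0] 0000*, 0010*, 0100*, 0111*, 1010*, 1011*, 1111*
[col 1] -010, -111, 0-00, 00-0, 1-11, 101-
Prime implicants: -010, -111, 0-00, 00-0, 1-11, 101-
PI chart (minterm → PIs covering it):
  0 | 0-00,00-0
  2 | -010,00-0
  4 | 0-00  (sole → essential)
  7 | -111  (sole → essential)
  10 | -010,101-
  11 | 1-11,101-
  15 | -111,1-11
Essential prime implicants: -111, 0-00
Petrick residual → -010, 1-11
Minimum SOP uses 4 PIs: b'cd' + bcd + a'c'd' + acd

4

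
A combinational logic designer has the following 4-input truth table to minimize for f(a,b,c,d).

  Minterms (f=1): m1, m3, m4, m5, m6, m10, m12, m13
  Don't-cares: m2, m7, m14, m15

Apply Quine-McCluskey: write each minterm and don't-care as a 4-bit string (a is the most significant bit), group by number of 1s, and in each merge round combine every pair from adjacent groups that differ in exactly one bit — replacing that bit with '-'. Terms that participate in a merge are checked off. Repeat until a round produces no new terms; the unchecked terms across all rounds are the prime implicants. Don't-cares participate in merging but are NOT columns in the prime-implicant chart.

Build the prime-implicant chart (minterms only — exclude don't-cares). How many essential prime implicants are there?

3

[col 0] 0001*, 0010*, 0011*, 0100*, 0101*, 0110*, 0111*, 1010*, 1100*, 1101*, 1110*, 1111*
[col 1] -010*, -100*, -101*, -110*, -111*, 0-01*, 0-10*, 0-11*, 00-1*, 001-*, 01-0*, 01-1*, 010-*, 011-*, 1-10*, 11-0*, 11-1*, 110-*, 111-*
[col 2] --10, -1-0*, -1-1*, -10-*, -11-*, 0--1, 0-1-, 01--*, 11--*
[col 3] -1--
Prime implicants: --10, -1--, 0--1, 0-1-
PI chart (minterm → PIs covering it):
  1 | 0--1  (sole → essential)
  3 | 0--1,0-1-
  4 | -1--  (sole → essential)
  5 | -1--,0--1
  6 | --10,-1--,0-1-
  10 | --10  (sole → essential)
  12 | -1--  (sole → essential)
  13 | -1--  (sole → essential)
Essential prime implicants: --10, -1--, 0--1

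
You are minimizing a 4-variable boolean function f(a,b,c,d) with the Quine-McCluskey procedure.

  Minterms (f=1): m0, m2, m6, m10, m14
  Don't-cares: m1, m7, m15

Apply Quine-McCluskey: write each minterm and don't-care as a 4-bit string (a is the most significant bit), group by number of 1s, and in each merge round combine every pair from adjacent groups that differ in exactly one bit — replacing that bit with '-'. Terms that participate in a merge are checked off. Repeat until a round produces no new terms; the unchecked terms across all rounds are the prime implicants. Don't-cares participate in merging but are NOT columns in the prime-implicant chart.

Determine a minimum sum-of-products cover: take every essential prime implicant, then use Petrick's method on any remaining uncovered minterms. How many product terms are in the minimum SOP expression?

2

Round 0: 0000✓ 0001✓ 0010✓ 0110✓ 0111✓ 1010✓ 1110✓ 1111✓
Round 1: -010✓ -110✓ -111✓ 0-10✓ 00-0 000- 011-✓ 1-10✓ 111-✓
Round 2: --10 -11-
PIs = {--10, -11-, 00-0, 000-}
Coverage chart:
  m0: 00-0,000-
  m2: --10,00-0
  m6: --10,-11-
  m10: --10 ←essential
  m14: --10,-11-
Essential: --10
Petrick residual → 00-0
Min cover (2 terms): cd' + a'b'd'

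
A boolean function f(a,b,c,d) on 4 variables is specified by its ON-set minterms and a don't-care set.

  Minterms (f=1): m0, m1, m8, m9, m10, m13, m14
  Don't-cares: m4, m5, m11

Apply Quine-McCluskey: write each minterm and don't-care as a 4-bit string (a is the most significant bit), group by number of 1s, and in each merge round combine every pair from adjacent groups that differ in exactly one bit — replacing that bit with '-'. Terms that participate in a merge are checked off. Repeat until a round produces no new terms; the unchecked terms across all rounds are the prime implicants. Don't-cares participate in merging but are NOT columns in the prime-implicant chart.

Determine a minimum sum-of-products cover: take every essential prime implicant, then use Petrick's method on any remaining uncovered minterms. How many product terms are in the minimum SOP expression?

3

Round 0: 0000✓ 0001✓ 0100✓ 0101✓ 1000✓ 1001✓ 1010✓ 1011✓ 1101✓ 1110✓
Round 1: -000✓ -001✓ -101✓ 0-00✓ 0-01✓ 000-✓ 010-✓ 1-01✓ 1-10 10-0✓ 10-1✓ 100-✓ 101-✓
Round 2: --01 -00- 0-0- 10--
PIs = {--01, -00-, 0-0-, 1-10, 10--}
Coverage chart:
  m0: -00-,0-0-
  m1: --01,-00-,0-0-
  m8: -00-,10--
  m9: --01,-00-,10--
  m10: 1-10,10--
  m13: --01 ←essential
  m14: 1-10 ←essential
Essential: --01, 1-10
Petrick residual → -00-
Min cover (3 terms): c'd + b'c' + acd'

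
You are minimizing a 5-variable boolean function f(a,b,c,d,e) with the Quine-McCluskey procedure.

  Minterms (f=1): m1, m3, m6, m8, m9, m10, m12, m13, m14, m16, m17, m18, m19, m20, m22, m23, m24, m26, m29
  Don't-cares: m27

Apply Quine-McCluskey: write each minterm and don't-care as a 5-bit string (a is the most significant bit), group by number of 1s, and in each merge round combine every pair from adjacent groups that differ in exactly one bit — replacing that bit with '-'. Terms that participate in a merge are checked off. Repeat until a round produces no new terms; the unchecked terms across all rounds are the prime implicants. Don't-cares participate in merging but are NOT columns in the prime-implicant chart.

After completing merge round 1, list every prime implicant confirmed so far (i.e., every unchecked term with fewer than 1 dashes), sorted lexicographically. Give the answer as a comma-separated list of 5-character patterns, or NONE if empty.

NONE

Round 0: 00001✓ 00011✓ 00110✓ 01000✓ 01001✓ 01010✓ 01100✓ 01101✓ 01110✓ 10000✓ 10001✓ 10010✓ 10011✓ 10100✓ 10110✓ 10111✓ 11000✓ 11010✓ 11011✓ 11101✓
Round 1: -0001✓ -0011✓ -0110 -1000✓ -1010✓ -1101 0-001 0-110 000-1✓ 01-00✓ 01-01✓ 01-10✓ 010-0✓ 0100-✓ 011-0✓ 0110-✓ 1-000✓ 1-010✓ 1-011✓ 10-00✓ 10-10✓ 10-11✓ 100-0✓ 100-1✓ 1000-✓ 1001-✓ 101-0✓ 1011-✓ 110-0✓ 1101-✓
Round 2: -00-1 -10-0 01--0 01-0- 1-0-0 1-01- 10--0 10-1- 100--
PIs = {-00-1, -0110, -10-0, -1101, 0-001, 0-110, 01--0, 01-0-, 1-0-0, 1-01-, 10--0, 10-1-, 100--}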